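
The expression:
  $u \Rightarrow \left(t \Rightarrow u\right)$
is always true.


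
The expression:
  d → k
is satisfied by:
  {k: True, d: False}
  {d: False, k: False}
  {d: True, k: True}


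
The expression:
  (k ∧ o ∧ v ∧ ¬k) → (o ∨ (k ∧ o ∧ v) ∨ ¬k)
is always true.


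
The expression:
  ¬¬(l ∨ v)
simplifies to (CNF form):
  l ∨ v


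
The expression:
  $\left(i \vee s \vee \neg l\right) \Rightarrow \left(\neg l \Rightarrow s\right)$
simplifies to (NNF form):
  $l \vee s$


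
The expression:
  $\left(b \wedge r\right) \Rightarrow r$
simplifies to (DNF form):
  $\text{True}$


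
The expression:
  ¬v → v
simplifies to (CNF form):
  v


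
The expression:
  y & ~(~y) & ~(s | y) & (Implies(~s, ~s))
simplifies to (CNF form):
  False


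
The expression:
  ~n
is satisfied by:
  {n: False}


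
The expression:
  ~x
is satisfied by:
  {x: False}


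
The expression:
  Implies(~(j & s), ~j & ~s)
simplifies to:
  (j & s) | (~j & ~s)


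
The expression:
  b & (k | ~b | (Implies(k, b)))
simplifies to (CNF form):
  b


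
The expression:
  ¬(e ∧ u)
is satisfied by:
  {u: False, e: False}
  {e: True, u: False}
  {u: True, e: False}


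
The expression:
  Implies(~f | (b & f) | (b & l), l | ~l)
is always true.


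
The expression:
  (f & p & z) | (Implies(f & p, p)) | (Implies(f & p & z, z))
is always true.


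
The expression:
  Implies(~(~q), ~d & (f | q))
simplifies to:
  ~d | ~q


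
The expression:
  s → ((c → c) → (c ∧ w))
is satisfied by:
  {w: True, c: True, s: False}
  {w: True, c: False, s: False}
  {c: True, w: False, s: False}
  {w: False, c: False, s: False}
  {w: True, s: True, c: True}


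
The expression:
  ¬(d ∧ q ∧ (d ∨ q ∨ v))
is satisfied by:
  {q: False, d: False}
  {d: True, q: False}
  {q: True, d: False}


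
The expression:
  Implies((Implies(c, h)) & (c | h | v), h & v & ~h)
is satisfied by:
  {c: True, h: False, v: False}
  {h: False, v: False, c: False}
  {c: True, v: True, h: False}


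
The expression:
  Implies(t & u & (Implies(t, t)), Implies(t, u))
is always true.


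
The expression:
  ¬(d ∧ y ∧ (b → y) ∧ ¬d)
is always true.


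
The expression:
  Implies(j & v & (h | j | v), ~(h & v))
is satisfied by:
  {h: False, v: False, j: False}
  {j: True, h: False, v: False}
  {v: True, h: False, j: False}
  {j: True, v: True, h: False}
  {h: True, j: False, v: False}
  {j: True, h: True, v: False}
  {v: True, h: True, j: False}


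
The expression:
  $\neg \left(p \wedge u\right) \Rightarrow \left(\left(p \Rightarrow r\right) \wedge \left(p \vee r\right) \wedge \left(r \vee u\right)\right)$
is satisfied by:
  {r: True, u: True, p: True}
  {r: True, u: True, p: False}
  {r: True, p: True, u: False}
  {r: True, p: False, u: False}
  {u: True, p: True, r: False}


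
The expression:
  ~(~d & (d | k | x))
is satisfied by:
  {d: True, x: False, k: False}
  {d: True, k: True, x: False}
  {d: True, x: True, k: False}
  {d: True, k: True, x: True}
  {k: False, x: False, d: False}


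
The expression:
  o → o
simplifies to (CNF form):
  True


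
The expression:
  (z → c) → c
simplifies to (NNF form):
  c ∨ z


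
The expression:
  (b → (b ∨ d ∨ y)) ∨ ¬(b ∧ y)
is always true.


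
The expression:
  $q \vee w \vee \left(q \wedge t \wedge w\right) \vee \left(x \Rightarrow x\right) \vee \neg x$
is always true.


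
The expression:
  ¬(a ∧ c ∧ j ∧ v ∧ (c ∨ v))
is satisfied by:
  {v: False, a: False, c: False, j: False}
  {j: True, v: False, a: False, c: False}
  {c: True, v: False, a: False, j: False}
  {j: True, c: True, v: False, a: False}
  {a: True, j: False, v: False, c: False}
  {j: True, a: True, v: False, c: False}
  {c: True, a: True, j: False, v: False}
  {j: True, c: True, a: True, v: False}
  {v: True, c: False, a: False, j: False}
  {j: True, v: True, c: False, a: False}
  {c: True, v: True, j: False, a: False}
  {j: True, c: True, v: True, a: False}
  {a: True, v: True, c: False, j: False}
  {j: True, a: True, v: True, c: False}
  {c: True, a: True, v: True, j: False}


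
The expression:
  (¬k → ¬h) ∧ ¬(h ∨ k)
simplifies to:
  ¬h ∧ ¬k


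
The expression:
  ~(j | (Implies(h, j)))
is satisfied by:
  {h: True, j: False}


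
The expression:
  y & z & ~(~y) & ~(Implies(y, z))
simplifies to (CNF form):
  False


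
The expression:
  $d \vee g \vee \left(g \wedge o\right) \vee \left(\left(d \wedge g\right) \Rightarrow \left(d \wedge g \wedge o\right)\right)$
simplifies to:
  $\text{True}$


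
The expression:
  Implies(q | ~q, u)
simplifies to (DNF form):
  u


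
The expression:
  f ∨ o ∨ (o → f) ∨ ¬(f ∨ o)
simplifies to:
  True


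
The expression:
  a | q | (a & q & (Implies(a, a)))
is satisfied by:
  {a: True, q: True}
  {a: True, q: False}
  {q: True, a: False}


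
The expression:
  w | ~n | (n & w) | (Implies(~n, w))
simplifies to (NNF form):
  True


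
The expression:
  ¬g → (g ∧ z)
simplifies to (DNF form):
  g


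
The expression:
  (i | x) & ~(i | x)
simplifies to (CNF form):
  False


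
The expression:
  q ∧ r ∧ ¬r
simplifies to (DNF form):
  False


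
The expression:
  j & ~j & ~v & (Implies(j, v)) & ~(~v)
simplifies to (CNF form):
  False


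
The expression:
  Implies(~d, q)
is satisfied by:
  {d: True, q: True}
  {d: True, q: False}
  {q: True, d: False}


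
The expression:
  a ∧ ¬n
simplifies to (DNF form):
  a ∧ ¬n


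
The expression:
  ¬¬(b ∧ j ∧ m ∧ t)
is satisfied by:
  {t: True, m: True, j: True, b: True}


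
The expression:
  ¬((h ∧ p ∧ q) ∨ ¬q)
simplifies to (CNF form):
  q ∧ (¬h ∨ ¬p)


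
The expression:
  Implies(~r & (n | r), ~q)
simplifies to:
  r | ~n | ~q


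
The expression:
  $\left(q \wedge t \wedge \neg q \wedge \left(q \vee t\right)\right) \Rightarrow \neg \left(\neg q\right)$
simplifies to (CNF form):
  $\text{True}$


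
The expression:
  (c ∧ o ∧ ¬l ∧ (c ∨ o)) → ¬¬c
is always true.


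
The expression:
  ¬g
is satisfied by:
  {g: False}


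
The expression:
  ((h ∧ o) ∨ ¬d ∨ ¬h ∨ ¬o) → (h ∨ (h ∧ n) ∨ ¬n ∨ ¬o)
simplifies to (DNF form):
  h ∨ ¬n ∨ ¬o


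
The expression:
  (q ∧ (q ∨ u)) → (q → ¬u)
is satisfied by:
  {u: False, q: False}
  {q: True, u: False}
  {u: True, q: False}


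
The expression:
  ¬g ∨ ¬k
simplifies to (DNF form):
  ¬g ∨ ¬k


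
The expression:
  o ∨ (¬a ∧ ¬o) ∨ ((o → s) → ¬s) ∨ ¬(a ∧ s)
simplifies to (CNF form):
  o ∨ ¬a ∨ ¬s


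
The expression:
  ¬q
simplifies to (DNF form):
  ¬q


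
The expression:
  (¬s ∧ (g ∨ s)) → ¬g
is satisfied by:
  {s: True, g: False}
  {g: False, s: False}
  {g: True, s: True}


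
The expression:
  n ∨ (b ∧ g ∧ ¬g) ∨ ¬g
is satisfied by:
  {n: True, g: False}
  {g: False, n: False}
  {g: True, n: True}


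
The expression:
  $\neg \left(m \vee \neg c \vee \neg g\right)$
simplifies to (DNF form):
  $c \wedge g \wedge \neg m$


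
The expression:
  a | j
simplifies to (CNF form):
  a | j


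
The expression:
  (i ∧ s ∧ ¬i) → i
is always true.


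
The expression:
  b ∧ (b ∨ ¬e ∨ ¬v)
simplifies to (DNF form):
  b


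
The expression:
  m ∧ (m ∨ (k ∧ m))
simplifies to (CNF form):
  m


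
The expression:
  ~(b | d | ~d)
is never true.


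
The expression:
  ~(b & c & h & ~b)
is always true.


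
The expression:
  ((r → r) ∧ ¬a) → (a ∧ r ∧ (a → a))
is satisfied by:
  {a: True}


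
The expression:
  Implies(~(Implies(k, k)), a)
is always true.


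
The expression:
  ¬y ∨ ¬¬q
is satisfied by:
  {q: True, y: False}
  {y: False, q: False}
  {y: True, q: True}


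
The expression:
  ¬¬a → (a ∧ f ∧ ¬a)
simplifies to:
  ¬a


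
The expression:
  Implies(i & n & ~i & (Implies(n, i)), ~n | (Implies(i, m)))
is always true.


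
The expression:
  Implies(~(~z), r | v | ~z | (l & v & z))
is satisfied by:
  {r: True, v: True, z: False}
  {r: True, v: False, z: False}
  {v: True, r: False, z: False}
  {r: False, v: False, z: False}
  {r: True, z: True, v: True}
  {r: True, z: True, v: False}
  {z: True, v: True, r: False}


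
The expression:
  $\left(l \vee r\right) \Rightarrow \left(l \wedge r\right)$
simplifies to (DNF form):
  $\left(l \wedge r\right) \vee \left(\neg l \wedge \neg r\right)$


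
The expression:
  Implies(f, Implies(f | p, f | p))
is always true.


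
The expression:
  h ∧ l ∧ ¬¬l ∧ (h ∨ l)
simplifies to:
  h ∧ l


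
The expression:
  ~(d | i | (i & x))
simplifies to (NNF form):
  ~d & ~i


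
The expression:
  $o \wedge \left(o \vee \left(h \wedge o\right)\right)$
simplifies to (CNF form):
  $o$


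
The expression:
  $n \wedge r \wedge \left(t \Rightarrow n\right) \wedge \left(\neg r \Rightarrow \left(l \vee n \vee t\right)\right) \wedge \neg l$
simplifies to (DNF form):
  $n \wedge r \wedge \neg l$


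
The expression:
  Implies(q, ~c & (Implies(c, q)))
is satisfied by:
  {c: False, q: False}
  {q: True, c: False}
  {c: True, q: False}


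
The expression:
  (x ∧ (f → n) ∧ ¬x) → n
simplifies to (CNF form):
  True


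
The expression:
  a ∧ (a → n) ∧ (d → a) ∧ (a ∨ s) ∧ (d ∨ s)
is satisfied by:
  {a: True, d: True, s: True, n: True}
  {a: True, d: True, n: True, s: False}
  {a: True, s: True, n: True, d: False}


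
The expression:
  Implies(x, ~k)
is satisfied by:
  {k: False, x: False}
  {x: True, k: False}
  {k: True, x: False}


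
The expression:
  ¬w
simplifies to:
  ¬w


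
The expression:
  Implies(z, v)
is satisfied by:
  {v: True, z: False}
  {z: False, v: False}
  {z: True, v: True}


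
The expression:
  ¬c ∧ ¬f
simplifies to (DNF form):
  ¬c ∧ ¬f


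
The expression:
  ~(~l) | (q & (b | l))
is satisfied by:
  {q: True, l: True, b: True}
  {q: True, l: True, b: False}
  {l: True, b: True, q: False}
  {l: True, b: False, q: False}
  {q: True, b: True, l: False}


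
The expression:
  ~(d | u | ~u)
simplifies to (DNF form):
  False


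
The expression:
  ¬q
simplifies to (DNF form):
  ¬q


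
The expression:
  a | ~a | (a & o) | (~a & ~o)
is always true.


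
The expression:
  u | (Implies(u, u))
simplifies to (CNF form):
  True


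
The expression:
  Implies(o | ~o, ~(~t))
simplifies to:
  t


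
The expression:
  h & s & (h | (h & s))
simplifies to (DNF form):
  h & s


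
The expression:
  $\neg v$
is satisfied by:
  {v: False}


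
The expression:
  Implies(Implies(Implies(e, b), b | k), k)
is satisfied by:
  {k: True, e: False, b: False}
  {b: True, k: True, e: False}
  {k: True, e: True, b: False}
  {b: True, k: True, e: True}
  {b: False, e: False, k: False}


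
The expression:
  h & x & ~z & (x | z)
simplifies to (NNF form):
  h & x & ~z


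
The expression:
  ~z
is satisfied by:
  {z: False}


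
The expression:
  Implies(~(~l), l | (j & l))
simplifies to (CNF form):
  True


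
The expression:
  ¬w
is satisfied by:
  {w: False}


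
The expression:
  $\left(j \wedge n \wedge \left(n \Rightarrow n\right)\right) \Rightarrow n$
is always true.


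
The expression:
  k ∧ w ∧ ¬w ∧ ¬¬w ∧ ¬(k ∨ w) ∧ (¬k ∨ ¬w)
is never true.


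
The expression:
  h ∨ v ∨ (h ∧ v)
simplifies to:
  h ∨ v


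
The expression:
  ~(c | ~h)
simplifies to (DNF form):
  h & ~c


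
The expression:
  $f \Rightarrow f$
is always true.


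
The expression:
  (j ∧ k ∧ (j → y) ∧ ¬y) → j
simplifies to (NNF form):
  True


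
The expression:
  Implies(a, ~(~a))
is always true.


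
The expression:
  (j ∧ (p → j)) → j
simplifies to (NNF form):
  True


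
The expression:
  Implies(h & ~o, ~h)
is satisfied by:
  {o: True, h: False}
  {h: False, o: False}
  {h: True, o: True}


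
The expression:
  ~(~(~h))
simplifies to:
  ~h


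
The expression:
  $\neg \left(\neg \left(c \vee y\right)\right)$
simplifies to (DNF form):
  $c \vee y$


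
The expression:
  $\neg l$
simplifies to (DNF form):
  $\neg l$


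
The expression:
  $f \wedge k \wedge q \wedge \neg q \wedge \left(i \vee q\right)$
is never true.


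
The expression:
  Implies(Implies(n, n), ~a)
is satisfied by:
  {a: False}


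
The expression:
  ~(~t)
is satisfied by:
  {t: True}


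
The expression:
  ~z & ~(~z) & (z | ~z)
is never true.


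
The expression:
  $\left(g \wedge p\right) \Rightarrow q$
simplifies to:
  $q \vee \neg g \vee \neg p$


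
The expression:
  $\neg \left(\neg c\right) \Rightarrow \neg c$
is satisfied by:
  {c: False}


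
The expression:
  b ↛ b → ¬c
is always true.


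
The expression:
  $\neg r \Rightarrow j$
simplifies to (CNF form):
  $j \vee r$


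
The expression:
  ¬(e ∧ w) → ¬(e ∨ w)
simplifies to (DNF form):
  (e ∧ w) ∨ (¬e ∧ ¬w)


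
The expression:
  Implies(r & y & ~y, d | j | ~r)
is always true.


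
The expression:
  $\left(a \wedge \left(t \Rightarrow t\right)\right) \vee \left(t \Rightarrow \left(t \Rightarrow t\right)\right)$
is always true.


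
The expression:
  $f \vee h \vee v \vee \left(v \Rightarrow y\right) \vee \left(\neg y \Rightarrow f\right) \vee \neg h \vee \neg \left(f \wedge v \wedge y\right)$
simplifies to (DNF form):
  $\text{True}$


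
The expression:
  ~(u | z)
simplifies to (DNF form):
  ~u & ~z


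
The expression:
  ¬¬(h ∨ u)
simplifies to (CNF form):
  h ∨ u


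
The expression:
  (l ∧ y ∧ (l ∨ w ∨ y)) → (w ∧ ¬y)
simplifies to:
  ¬l ∨ ¬y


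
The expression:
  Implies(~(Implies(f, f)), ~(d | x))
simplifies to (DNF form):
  True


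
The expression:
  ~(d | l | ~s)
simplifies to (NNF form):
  s & ~d & ~l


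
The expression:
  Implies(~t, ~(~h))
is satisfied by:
  {t: True, h: True}
  {t: True, h: False}
  {h: True, t: False}


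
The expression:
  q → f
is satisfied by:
  {f: True, q: False}
  {q: False, f: False}
  {q: True, f: True}


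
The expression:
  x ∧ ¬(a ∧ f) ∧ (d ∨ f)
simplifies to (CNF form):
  x ∧ (d ∨ f) ∧ (¬a ∨ ¬f)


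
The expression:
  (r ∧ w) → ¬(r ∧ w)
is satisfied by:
  {w: False, r: False}
  {r: True, w: False}
  {w: True, r: False}


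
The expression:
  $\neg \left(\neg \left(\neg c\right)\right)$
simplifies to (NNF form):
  $\neg c$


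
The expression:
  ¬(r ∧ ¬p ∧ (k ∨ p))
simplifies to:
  p ∨ ¬k ∨ ¬r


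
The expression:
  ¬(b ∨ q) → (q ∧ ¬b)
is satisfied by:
  {b: True, q: True}
  {b: True, q: False}
  {q: True, b: False}


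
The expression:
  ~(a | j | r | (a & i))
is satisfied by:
  {r: False, j: False, a: False}


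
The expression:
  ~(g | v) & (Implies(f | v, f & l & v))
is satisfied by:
  {g: False, v: False, f: False}


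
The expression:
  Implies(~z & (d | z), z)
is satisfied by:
  {z: True, d: False}
  {d: False, z: False}
  {d: True, z: True}


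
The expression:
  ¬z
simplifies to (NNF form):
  ¬z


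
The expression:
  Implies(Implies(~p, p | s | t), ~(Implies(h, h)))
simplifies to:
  ~p & ~s & ~t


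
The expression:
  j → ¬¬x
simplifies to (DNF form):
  x ∨ ¬j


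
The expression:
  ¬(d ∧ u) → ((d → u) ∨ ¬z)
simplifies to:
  u ∨ ¬d ∨ ¬z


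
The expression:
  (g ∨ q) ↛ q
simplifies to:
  g ∧ ¬q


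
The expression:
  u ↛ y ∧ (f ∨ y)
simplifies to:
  f ∧ u ∧ ¬y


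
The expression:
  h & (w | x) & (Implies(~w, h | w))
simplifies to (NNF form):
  h & (w | x)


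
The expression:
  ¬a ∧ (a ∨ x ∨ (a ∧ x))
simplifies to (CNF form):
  x ∧ ¬a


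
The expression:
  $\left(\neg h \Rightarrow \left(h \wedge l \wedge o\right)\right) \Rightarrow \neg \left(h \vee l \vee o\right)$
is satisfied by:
  {h: False}


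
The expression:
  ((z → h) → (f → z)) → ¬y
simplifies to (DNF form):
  (f ∧ ¬z) ∨ ¬y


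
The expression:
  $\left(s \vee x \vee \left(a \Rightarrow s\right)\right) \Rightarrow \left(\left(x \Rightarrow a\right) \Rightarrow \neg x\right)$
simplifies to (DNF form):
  $\neg a \vee \neg x$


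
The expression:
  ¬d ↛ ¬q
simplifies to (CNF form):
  q ∧ ¬d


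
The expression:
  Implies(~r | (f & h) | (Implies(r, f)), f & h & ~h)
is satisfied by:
  {r: True, f: False}


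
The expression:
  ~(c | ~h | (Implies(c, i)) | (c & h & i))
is never true.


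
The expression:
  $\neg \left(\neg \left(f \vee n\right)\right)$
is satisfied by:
  {n: True, f: True}
  {n: True, f: False}
  {f: True, n: False}


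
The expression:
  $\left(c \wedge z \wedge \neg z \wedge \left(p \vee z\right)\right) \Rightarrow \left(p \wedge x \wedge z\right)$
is always true.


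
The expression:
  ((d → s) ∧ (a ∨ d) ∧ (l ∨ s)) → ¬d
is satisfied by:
  {s: False, d: False}
  {d: True, s: False}
  {s: True, d: False}


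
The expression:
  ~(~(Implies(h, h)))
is always true.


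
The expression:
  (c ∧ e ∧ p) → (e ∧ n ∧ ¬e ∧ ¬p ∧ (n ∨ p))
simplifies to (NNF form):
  ¬c ∨ ¬e ∨ ¬p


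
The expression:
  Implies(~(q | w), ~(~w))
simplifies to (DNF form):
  q | w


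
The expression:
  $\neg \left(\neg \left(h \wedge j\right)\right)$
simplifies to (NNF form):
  $h \wedge j$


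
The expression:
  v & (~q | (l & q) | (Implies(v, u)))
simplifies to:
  v & (l | u | ~q)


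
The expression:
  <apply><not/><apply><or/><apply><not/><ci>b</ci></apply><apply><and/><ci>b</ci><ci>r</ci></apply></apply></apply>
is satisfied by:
  {b: True, r: False}


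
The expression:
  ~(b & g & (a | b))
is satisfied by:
  {g: False, b: False}
  {b: True, g: False}
  {g: True, b: False}


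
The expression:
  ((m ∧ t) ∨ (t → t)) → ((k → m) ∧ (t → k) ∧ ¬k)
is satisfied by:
  {t: False, k: False}


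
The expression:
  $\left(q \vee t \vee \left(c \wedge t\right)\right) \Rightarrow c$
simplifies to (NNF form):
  $c \vee \left(\neg q \wedge \neg t\right)$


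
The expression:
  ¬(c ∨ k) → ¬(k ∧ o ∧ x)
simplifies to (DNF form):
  True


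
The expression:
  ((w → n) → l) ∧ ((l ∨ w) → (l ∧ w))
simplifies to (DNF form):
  l ∧ w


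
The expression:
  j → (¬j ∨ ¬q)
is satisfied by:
  {q: False, j: False}
  {j: True, q: False}
  {q: True, j: False}


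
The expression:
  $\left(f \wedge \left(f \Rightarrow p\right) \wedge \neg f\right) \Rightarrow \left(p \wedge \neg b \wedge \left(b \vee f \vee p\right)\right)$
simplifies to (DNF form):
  $\text{True}$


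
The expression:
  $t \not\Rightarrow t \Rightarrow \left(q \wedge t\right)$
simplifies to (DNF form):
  $\text{True}$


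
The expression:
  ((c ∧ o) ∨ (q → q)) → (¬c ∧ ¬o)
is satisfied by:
  {o: False, c: False}


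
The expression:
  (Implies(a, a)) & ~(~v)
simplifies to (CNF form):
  v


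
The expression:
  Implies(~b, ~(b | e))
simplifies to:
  b | ~e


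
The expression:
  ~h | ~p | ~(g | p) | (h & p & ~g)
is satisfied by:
  {p: False, g: False, h: False}
  {h: True, p: False, g: False}
  {g: True, p: False, h: False}
  {h: True, g: True, p: False}
  {p: True, h: False, g: False}
  {h: True, p: True, g: False}
  {g: True, p: True, h: False}


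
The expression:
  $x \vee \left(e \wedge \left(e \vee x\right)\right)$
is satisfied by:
  {x: True, e: True}
  {x: True, e: False}
  {e: True, x: False}


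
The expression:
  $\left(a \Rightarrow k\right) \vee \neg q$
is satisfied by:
  {k: True, q: False, a: False}
  {q: False, a: False, k: False}
  {a: True, k: True, q: False}
  {a: True, q: False, k: False}
  {k: True, q: True, a: False}
  {q: True, k: False, a: False}
  {a: True, q: True, k: True}


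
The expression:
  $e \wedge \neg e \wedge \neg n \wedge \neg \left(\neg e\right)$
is never true.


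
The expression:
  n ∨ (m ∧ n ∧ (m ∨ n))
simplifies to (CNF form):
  n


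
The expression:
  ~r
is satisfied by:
  {r: False}


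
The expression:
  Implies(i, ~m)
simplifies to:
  ~i | ~m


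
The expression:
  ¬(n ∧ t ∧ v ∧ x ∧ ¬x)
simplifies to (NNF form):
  True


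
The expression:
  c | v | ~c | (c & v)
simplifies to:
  True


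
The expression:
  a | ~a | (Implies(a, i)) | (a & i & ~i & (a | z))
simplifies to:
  True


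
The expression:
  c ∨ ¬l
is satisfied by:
  {c: True, l: False}
  {l: False, c: False}
  {l: True, c: True}


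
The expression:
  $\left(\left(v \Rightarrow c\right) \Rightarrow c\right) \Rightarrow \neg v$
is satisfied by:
  {v: False}


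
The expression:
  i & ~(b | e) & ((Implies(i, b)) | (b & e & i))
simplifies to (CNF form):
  False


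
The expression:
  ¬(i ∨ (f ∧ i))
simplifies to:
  ¬i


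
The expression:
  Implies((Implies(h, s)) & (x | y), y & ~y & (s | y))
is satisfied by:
  {h: True, s: False, x: False, y: False}
  {h: False, s: False, x: False, y: False}
  {y: True, h: True, s: False, x: False}
  {h: True, x: True, y: False, s: False}
  {y: True, h: True, x: True, s: False}
  {h: True, s: True, y: False, x: False}
  {s: True, y: False, x: False, h: False}


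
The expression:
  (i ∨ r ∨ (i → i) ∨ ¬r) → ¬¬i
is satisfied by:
  {i: True}


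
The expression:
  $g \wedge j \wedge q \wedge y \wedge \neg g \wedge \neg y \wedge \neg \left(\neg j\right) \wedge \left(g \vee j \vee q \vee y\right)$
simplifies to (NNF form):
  $\text{False}$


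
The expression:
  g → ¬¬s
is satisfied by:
  {s: True, g: False}
  {g: False, s: False}
  {g: True, s: True}


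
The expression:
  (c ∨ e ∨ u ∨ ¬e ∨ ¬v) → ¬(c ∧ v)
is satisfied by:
  {v: False, c: False}
  {c: True, v: False}
  {v: True, c: False}


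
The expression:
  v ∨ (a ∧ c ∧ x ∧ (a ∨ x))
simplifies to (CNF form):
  (a ∨ v) ∧ (c ∨ v) ∧ (v ∨ x)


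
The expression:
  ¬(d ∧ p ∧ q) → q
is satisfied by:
  {q: True}


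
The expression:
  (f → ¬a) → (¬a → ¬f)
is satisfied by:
  {a: True, f: False}
  {f: False, a: False}
  {f: True, a: True}


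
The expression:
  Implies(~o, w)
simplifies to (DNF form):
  o | w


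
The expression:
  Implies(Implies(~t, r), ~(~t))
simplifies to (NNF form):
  t | ~r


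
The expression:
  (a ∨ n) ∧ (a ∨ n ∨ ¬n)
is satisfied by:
  {n: True, a: True}
  {n: True, a: False}
  {a: True, n: False}


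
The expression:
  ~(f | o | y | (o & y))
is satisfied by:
  {y: False, o: False, f: False}


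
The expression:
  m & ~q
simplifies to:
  m & ~q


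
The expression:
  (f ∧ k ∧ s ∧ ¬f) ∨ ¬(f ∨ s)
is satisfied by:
  {f: False, s: False}


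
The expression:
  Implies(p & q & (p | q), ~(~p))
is always true.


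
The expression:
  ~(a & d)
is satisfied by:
  {d: False, a: False}
  {a: True, d: False}
  {d: True, a: False}


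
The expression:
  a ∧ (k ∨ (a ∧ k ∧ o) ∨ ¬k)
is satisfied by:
  {a: True}


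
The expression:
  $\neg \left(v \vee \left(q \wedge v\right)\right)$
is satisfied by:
  {v: False}


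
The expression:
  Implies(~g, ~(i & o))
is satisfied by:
  {g: True, o: False, i: False}
  {o: False, i: False, g: False}
  {i: True, g: True, o: False}
  {i: True, o: False, g: False}
  {g: True, o: True, i: False}
  {o: True, g: False, i: False}
  {i: True, o: True, g: True}


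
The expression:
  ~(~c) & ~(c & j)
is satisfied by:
  {c: True, j: False}


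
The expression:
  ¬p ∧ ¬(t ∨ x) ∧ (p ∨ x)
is never true.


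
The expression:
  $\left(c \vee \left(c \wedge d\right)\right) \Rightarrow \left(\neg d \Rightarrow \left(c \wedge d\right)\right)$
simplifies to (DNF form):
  $d \vee \neg c$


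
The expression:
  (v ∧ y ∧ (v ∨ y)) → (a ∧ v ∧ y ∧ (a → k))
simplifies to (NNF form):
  (a ∧ k) ∨ ¬v ∨ ¬y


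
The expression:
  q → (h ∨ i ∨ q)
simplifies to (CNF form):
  True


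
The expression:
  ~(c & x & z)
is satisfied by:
  {c: False, z: False, x: False}
  {x: True, c: False, z: False}
  {z: True, c: False, x: False}
  {x: True, z: True, c: False}
  {c: True, x: False, z: False}
  {x: True, c: True, z: False}
  {z: True, c: True, x: False}


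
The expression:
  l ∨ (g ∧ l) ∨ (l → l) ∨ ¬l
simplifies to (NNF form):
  True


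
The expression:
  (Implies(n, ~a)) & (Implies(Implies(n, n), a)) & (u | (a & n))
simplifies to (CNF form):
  a & u & ~n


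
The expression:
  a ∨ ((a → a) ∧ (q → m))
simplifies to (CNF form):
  a ∨ m ∨ ¬q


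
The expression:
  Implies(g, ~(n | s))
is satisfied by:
  {s: False, g: False, n: False}
  {n: True, s: False, g: False}
  {s: True, n: False, g: False}
  {n: True, s: True, g: False}
  {g: True, n: False, s: False}


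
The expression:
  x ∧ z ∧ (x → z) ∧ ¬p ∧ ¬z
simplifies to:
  False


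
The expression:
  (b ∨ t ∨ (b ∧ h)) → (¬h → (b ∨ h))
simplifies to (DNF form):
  b ∨ h ∨ ¬t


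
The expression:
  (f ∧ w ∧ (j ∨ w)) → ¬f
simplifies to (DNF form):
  ¬f ∨ ¬w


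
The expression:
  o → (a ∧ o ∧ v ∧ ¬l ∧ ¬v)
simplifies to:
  ¬o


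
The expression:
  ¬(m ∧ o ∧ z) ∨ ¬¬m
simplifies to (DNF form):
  True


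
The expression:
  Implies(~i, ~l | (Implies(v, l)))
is always true.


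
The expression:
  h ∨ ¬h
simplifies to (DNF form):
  True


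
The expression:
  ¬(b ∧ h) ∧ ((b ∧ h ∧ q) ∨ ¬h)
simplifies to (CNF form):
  ¬h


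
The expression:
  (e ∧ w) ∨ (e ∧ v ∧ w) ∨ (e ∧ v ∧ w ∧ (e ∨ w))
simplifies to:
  e ∧ w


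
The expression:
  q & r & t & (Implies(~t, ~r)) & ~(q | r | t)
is never true.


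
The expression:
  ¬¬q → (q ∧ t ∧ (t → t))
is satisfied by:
  {t: True, q: False}
  {q: False, t: False}
  {q: True, t: True}


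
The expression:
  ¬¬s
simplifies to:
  s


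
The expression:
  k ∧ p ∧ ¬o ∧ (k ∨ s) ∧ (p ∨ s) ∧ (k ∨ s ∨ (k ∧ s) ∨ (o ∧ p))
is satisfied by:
  {p: True, k: True, o: False}


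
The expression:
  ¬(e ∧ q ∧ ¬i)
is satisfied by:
  {i: True, e: False, q: False}
  {e: False, q: False, i: False}
  {i: True, q: True, e: False}
  {q: True, e: False, i: False}
  {i: True, e: True, q: False}
  {e: True, i: False, q: False}
  {i: True, q: True, e: True}


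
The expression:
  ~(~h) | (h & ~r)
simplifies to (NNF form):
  h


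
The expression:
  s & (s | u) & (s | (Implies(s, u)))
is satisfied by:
  {s: True}


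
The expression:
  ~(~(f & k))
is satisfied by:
  {f: True, k: True}


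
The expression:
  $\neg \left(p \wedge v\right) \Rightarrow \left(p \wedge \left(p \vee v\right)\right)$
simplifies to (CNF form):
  $p$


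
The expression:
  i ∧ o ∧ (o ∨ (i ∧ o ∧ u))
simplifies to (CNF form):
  i ∧ o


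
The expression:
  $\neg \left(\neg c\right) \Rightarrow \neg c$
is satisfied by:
  {c: False}


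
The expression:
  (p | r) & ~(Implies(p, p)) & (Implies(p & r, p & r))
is never true.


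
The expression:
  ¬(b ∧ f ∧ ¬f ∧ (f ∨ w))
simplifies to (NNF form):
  True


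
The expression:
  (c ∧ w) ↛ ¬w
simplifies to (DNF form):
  c ∧ w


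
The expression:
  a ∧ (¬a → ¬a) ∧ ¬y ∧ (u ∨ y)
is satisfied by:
  {a: True, u: True, y: False}


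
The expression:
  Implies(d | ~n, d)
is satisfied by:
  {n: True, d: True}
  {n: True, d: False}
  {d: True, n: False}


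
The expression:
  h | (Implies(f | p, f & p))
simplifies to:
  h | (f & p) | (~f & ~p)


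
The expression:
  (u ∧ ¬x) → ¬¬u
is always true.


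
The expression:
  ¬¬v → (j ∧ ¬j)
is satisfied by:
  {v: False}


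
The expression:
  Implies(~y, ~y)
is always true.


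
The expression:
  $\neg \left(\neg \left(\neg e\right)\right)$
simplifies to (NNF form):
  $\neg e$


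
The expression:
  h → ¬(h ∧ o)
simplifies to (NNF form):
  ¬h ∨ ¬o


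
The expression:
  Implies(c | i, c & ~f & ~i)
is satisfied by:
  {i: False, c: False, f: False}
  {f: True, i: False, c: False}
  {c: True, i: False, f: False}


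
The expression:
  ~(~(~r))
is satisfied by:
  {r: False}


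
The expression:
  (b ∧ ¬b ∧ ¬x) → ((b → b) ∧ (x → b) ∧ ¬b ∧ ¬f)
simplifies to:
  True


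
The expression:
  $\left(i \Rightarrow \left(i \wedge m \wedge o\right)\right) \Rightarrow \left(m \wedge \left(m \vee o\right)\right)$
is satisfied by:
  {i: True, m: True}
  {i: True, m: False}
  {m: True, i: False}


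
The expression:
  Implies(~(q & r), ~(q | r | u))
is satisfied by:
  {q: True, r: True, u: False}
  {q: True, u: True, r: True}
  {u: False, r: False, q: False}


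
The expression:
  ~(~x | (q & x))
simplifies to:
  x & ~q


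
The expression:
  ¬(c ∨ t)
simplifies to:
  ¬c ∧ ¬t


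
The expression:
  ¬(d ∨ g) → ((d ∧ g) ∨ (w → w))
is always true.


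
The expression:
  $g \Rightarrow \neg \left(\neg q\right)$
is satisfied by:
  {q: True, g: False}
  {g: False, q: False}
  {g: True, q: True}


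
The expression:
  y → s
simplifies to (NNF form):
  s ∨ ¬y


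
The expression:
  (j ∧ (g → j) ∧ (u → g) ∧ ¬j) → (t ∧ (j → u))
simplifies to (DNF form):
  True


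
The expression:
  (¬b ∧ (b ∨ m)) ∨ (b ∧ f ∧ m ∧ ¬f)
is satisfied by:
  {m: True, b: False}


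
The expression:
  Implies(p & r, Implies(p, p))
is always true.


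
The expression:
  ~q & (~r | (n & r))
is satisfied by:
  {n: True, q: False, r: False}
  {q: False, r: False, n: False}
  {r: True, n: True, q: False}


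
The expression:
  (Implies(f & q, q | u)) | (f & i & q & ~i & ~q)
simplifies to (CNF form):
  True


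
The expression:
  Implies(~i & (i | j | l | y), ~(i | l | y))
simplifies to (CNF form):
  (i | ~l) & (i | ~y)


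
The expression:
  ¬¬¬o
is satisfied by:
  {o: False}


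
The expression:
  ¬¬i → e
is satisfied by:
  {e: True, i: False}
  {i: False, e: False}
  {i: True, e: True}


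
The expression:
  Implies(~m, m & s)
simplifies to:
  m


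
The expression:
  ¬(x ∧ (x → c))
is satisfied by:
  {c: False, x: False}
  {x: True, c: False}
  {c: True, x: False}


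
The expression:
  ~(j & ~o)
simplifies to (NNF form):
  o | ~j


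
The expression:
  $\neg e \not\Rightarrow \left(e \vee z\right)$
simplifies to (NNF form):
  $\neg e \wedge \neg z$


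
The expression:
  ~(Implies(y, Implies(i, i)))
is never true.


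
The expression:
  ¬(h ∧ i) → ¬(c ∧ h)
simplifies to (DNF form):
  i ∨ ¬c ∨ ¬h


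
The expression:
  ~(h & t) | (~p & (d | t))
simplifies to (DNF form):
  ~h | ~p | ~t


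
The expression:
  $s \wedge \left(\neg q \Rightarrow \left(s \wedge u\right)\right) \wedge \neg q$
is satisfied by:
  {u: True, s: True, q: False}


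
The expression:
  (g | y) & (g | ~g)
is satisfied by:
  {y: True, g: True}
  {y: True, g: False}
  {g: True, y: False}


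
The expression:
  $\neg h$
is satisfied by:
  {h: False}


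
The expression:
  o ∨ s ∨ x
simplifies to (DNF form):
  o ∨ s ∨ x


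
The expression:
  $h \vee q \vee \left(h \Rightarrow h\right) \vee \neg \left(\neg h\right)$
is always true.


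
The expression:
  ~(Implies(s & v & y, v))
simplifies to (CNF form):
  False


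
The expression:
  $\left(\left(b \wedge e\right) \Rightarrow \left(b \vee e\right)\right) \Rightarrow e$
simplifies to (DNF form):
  $e$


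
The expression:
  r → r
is always true.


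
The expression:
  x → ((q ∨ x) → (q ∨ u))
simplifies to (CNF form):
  q ∨ u ∨ ¬x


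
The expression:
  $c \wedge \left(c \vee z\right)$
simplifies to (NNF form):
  $c$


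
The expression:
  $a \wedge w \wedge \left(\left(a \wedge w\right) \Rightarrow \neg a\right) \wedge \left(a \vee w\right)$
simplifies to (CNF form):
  $\text{False}$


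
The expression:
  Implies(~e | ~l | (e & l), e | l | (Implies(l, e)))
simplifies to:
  True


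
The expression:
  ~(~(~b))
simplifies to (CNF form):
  ~b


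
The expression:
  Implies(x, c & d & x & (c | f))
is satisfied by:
  {c: True, d: True, x: False}
  {c: True, d: False, x: False}
  {d: True, c: False, x: False}
  {c: False, d: False, x: False}
  {x: True, c: True, d: True}


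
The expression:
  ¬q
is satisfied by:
  {q: False}


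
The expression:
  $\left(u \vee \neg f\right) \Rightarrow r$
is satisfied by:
  {r: True, f: True, u: False}
  {r: True, f: False, u: False}
  {r: True, u: True, f: True}
  {r: True, u: True, f: False}
  {f: True, u: False, r: False}


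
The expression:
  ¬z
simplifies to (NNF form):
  ¬z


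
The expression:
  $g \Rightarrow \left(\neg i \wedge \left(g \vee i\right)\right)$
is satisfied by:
  {g: False, i: False}
  {i: True, g: False}
  {g: True, i: False}


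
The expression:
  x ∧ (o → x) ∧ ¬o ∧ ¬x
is never true.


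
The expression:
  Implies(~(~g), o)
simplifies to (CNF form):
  o | ~g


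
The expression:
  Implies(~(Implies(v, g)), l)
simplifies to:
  g | l | ~v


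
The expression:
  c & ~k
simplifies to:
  c & ~k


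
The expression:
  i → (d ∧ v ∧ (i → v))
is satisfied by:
  {d: True, v: True, i: False}
  {d: True, v: False, i: False}
  {v: True, d: False, i: False}
  {d: False, v: False, i: False}
  {i: True, d: True, v: True}


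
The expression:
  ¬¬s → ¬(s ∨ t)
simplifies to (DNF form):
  ¬s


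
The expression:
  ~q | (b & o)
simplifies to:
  ~q | (b & o)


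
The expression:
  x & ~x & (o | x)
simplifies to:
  False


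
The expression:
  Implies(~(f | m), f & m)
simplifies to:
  f | m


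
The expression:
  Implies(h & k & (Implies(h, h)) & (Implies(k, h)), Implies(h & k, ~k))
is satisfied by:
  {h: False, k: False}
  {k: True, h: False}
  {h: True, k: False}


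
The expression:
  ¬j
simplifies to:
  ¬j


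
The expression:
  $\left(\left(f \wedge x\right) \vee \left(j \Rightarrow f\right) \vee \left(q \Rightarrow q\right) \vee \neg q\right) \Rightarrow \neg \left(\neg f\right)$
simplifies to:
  $f$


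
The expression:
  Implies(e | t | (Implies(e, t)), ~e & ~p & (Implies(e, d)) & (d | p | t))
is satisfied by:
  {d: True, t: True, e: False, p: False}
  {d: True, e: False, p: False, t: False}
  {t: True, e: False, p: False, d: False}


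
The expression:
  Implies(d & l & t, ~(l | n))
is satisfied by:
  {l: False, t: False, d: False}
  {d: True, l: False, t: False}
  {t: True, l: False, d: False}
  {d: True, t: True, l: False}
  {l: True, d: False, t: False}
  {d: True, l: True, t: False}
  {t: True, l: True, d: False}


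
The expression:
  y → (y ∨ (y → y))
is always true.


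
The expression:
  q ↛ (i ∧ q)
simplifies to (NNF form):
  q ∧ ¬i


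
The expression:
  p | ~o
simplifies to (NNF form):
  p | ~o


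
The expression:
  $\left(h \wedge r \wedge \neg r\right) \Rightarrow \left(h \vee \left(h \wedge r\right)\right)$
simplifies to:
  $\text{True}$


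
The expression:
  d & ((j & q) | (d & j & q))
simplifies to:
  d & j & q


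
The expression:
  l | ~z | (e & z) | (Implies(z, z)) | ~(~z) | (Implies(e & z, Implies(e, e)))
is always true.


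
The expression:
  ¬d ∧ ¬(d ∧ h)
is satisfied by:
  {d: False}


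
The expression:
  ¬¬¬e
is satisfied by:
  {e: False}


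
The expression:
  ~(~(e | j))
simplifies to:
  e | j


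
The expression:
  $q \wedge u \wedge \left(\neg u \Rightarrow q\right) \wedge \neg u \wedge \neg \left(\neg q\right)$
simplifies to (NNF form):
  $\text{False}$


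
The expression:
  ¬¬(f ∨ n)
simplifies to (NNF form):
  f ∨ n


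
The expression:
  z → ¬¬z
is always true.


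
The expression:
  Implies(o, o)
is always true.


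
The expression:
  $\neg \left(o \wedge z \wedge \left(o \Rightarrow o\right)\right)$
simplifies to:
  $\neg o \vee \neg z$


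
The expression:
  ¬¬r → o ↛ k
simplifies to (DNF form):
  (o ∧ ¬k) ∨ ¬r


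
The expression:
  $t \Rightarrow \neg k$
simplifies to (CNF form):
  $\neg k \vee \neg t$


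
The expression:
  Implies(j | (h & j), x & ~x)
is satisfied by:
  {j: False}


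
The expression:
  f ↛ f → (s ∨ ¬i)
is always true.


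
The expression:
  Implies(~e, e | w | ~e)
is always true.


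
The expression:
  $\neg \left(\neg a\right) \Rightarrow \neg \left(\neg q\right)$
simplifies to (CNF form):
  $q \vee \neg a$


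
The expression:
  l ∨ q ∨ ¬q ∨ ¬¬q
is always true.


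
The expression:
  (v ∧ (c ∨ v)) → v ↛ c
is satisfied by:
  {v: False, c: False}
  {c: True, v: False}
  {v: True, c: False}


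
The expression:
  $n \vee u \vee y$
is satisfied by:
  {n: True, y: True, u: True}
  {n: True, y: True, u: False}
  {n: True, u: True, y: False}
  {n: True, u: False, y: False}
  {y: True, u: True, n: False}
  {y: True, u: False, n: False}
  {u: True, y: False, n: False}


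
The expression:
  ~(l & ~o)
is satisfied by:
  {o: True, l: False}
  {l: False, o: False}
  {l: True, o: True}


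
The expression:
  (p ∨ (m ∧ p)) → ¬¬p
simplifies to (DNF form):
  True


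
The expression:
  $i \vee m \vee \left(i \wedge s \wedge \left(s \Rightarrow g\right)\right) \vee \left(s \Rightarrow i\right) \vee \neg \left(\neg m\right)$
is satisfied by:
  {i: True, m: True, s: False}
  {i: True, s: False, m: False}
  {m: True, s: False, i: False}
  {m: False, s: False, i: False}
  {i: True, m: True, s: True}
  {i: True, s: True, m: False}
  {m: True, s: True, i: False}


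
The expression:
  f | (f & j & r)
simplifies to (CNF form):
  f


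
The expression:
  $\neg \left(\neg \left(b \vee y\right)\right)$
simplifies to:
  $b \vee y$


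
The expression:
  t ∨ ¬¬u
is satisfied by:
  {t: True, u: True}
  {t: True, u: False}
  {u: True, t: False}


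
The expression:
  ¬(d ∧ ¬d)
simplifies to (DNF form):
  True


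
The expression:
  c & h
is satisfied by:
  {h: True, c: True}
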